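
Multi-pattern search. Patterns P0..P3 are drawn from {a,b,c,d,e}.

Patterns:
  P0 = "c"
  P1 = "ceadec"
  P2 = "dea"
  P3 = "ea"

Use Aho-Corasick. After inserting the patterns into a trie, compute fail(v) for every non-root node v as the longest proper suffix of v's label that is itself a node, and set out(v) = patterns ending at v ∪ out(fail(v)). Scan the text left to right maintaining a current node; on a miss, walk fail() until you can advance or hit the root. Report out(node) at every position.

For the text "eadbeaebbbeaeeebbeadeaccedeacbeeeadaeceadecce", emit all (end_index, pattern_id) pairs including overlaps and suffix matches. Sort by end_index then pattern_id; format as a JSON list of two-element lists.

Construct AC machine:
Trie (insert patterns):
  0='ε' goto c→1 d→7 e→10
  1='c' goto e→2  ←P0
  2='ce' goto a→3
  3='cea' goto d→4
  4='cead' goto e→5
  5='ceade' goto c→6
  6='ceadec' goto ·  ←P1
  7='d' goto e→8
  8='de' goto a→9
  9='dea' goto ·  ←P2
  10='e' goto a→11
  11='ea' goto ·  ←P3

Failure links (BFS by depth):
  fail(1) 'c': from fail(0)=0 chase 'c': 0 ⇒ 0;  out={0}∪out(0)={0}
  fail(7) 'd': from fail(0)=0 chase 'd': 0 ⇒ 0;  out=∅∪out(0)=∅
  fail(10) 'e': from fail(0)=0 chase 'e': 0 ⇒ 0;  out=∅∪out(0)=∅
  fail(2) 'ce': from fail(1)=0 chase 'e': 0 ⇒ 10;  out=∅∪out(10)=∅
  fail(8) 'de': from fail(7)=0 chase 'e': 0 ⇒ 10;  out=∅∪out(10)=∅
  fail(11) 'ea': from fail(10)=0 chase 'a': 0 ⇒ 0;  out={3}∪out(0)={3}
  fail(3) 'cea': from fail(2)=10 chase 'a': 10 ⇒ 11;  out=∅∪out(11)={3}
  fail(9) 'dea': from fail(8)=10 chase 'a': 10 ⇒ 11;  out={2}∪out(11)={2,3}
  fail(4) 'cead': from fail(3)=11 chase 'd': 11→0 ⇒ 7;  out=∅∪out(7)=∅
  fail(5) 'ceade': from fail(4)=7 chase 'e': 7 ⇒ 8;  out=∅∪out(8)=∅
  fail(6) 'ceadec': from fail(5)=8 chase 'c': 8→10→0 ⇒ 1;  out={1}∪out(1)={0,1}

Run:
i=0 'e': node 0→10
i=1 'a': node 10→11  emit P3@[0:1]
i=2 'd': node 11→7 (via fail)
i=3 'b': node 7→0 (via fail)
i=4 'e': node 0→10
i=5 'a': node 10→11  emit P3@[4:5]
i=6 'e': node 11→10 (via fail)
i=7 'b': node 10→0 (via fail)
i=8 'b': node 0→0
i=9 'b': node 0→0
i=10 'e': node 0→10
i=11 'a': node 10→11  emit P3@[10:11]
i=12 'e': node 11→10 (via fail)
i=13 'e': node 10→10 (via fail)
i=14 'e': node 10→10 (via fail)
i=15 'b': node 10→0 (via fail)
i=16 'b': node 0→0
i=17 'e': node 0→10
i=18 'a': node 10→11  emit P3@[17:18]
i=19 'd': node 11→7 (via fail)
i=20 'e': node 7→8
i=21 'a': node 8→9  emit P2@[19:21],P3@[20:21]
i=22 'c': node 9→1 (via fail)  emit P0@[22:22]
i=23 'c': node 1→1 (via fail)  emit P0@[23:23]
i=24 'e': node 1→2
i=25 'd': node 2→7 (via fail)
i=26 'e': node 7→8
i=27 'a': node 8→9  emit P2@[25:27],P3@[26:27]
i=28 'c': node 9→1 (via fail)  emit P0@[28:28]
i=29 'b': node 1→0 (via fail)
i=30 'e': node 0→10
i=31 'e': node 10→10 (via fail)
i=32 'e': node 10→10 (via fail)
i=33 'a': node 10→11  emit P3@[32:33]
i=34 'd': node 11→7 (via fail)
i=35 'a': node 7→0 (via fail)
i=36 'e': node 0→10
i=37 'c': node 10→1 (via fail)  emit P0@[37:37]
i=38 'e': node 1→2
i=39 'a': node 2→3  emit P3@[38:39]
i=40 'd': node 3→4
i=41 'e': node 4→5
i=42 'c': node 5→6  emit P0@[42:42],P1@[37:42]
i=43 'c': node 6→1 (via fail)  emit P0@[43:43]
i=44 'e': node 1→2

Result: [[1,3],[5,3],[11,3],[18,3],[21,2],[21,3],[22,0],[23,0],[27,2],[27,3],[28,0],[33,3],[37,0],[39,3],[42,0],[42,1],[43,0]]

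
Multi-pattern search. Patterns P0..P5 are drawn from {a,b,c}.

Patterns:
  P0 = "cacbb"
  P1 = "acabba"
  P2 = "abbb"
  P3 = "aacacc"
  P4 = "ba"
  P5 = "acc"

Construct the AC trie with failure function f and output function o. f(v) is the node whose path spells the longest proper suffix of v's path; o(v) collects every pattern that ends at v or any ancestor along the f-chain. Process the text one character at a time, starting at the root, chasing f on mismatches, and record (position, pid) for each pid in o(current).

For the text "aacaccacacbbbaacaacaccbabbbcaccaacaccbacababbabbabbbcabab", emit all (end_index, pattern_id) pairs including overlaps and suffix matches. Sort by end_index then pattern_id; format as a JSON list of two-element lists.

Build:
Trie nodes:
  n0 'ε': a→6 b→20 c→1
  n1 'c': a→2
  n2 'ca': c→3
  n3 'cac': b→4
  n4 'cacb': b→5
  n5 'cacbb': ·  [P0 ends]
  n6 'a': a→15 b→12 c→7
  n7 'ac': a→8 c→22
  n8 'aca': b→9
  n9 'acab': b→10
  n10 'acabb': a→11
  n11 'acabba': ·  [P1 ends]
  n12 'ab': b→13
  n13 'abb': b→14
  n14 'abbb': ·  [P2 ends]
  n15 'aa': c→16
  n16 'aac': a→17
  n17 'aaca': c→18
  n18 'aacac': c→19
  n19 'aacacc': ·  [P3 ends]
  n20 'b': a→21
  n21 'ba': ·  [P4 ends]
  n22 'acc': ·  [P5 ends]

Failure links (BFS by depth):
  n1('c'): parent n0 fail=0; on 'c' 0 → fail=0;  out ∅∪∅=∅
  n6('a'): parent n0 fail=0; on 'a' 0 → fail=0;  out ∅∪∅=∅
  n20('b'): parent n0 fail=0; on 'b' 0 → fail=0;  out ∅∪∅=∅
  n2('ca'): parent n1 fail=0; on 'a' 0 → fail=6;  out ∅∪∅=∅
  n7('ac'): parent n6 fail=0; on 'c' 0 → fail=1;  out ∅∪∅=∅
  n12('ab'): parent n6 fail=0; on 'b' 0 → fail=20;  out ∅∪∅=∅
  n15('aa'): parent n6 fail=0; on 'a' 0 → fail=6;  out ∅∪∅=∅
  n21('ba'): parent n20 fail=0; on 'a' 0 → fail=6;  out {4}∪∅={4}
  n3('cac'): parent n2 fail=6; on 'c' 6 → fail=7;  out ∅∪∅=∅
  n8('aca'): parent n7 fail=1; on 'a' 1 → fail=2;  out ∅∪∅=∅
  n13('abb'): parent n12 fail=20; on 'b' 20→0 → fail=20;  out ∅∪∅=∅
  n16('aac'): parent n15 fail=6; on 'c' 6 → fail=7;  out ∅∪∅=∅
  n22('acc'): parent n7 fail=1; on 'c' 1→0 → fail=1;  out {5}∪∅={5}
  n4('cacb'): parent n3 fail=7; on 'b' 7→1→0 → fail=20;  out ∅∪∅=∅
  n9('acab'): parent n8 fail=2; on 'b' 2→6 → fail=12;  out ∅∪∅=∅
  n14('abbb'): parent n13 fail=20; on 'b' 20→0 → fail=20;  out {2}∪∅={2}
  n17('aaca'): parent n16 fail=7; on 'a' 7 → fail=8;  out ∅∪∅=∅
  n5('cacbb'): parent n4 fail=20; on 'b' 20→0 → fail=20;  out {0}∪∅={0}
  n10('acabb'): parent n9 fail=12; on 'b' 12 → fail=13;  out ∅∪∅=∅
  n18('aacac'): parent n17 fail=8; on 'c' 8→2 → fail=3;  out ∅∪∅=∅
  n11('acabba'): parent n10 fail=13; on 'a' 13→20 → fail=21;  out {1}∪{4}={1,4}
  n19('aacacc'): parent n18 fail=3; on 'c' 3→7 → fail=22;  out {3}∪{5}={3,5}

Text stream:
pos 0 'a': at 6
pos 1 'a': at 15
pos 2 'c': at 16
pos 3 'a': at 17
pos 4 'c': at 18
pos 5 'c': at 19  emit P3@[0:5],P5@[3:5]
pos 6 'a': at 2 (fail-walked)
pos 7 'c': at 3
pos 8 'a': at 8 (fail-walked)
pos 9 'c': at 3 (fail-walked)
pos 10 'b': at 4
pos 11 'b': at 5  emit P0@[7:11]
pos 12 'b': at 20 (fail-walked)
pos 13 'a': at 21  emit P4@[12:13]
pos 14 'a': at 15 (fail-walked)
pos 15 'c': at 16
pos 16 'a': at 17
pos 17 'a': at 15 (fail-walked)
pos 18 'c': at 16
pos 19 'a': at 17
pos 20 'c': at 18
pos 21 'c': at 19  emit P3@[16:21],P5@[19:21]
pos 22 'b': at 20 (fail-walked)
pos 23 'a': at 21  emit P4@[22:23]
pos 24 'b': at 12 (fail-walked)
pos 25 'b': at 13
pos 26 'b': at 14  emit P2@[23:26]
pos 27 'c': at 1 (fail-walked)
pos 28 'a': at 2
pos 29 'c': at 3
pos 30 'c': at 22 (fail-walked)  emit P5@[28:30]
pos 31 'a': at 2 (fail-walked)
pos 32 'a': at 15 (fail-walked)
pos 33 'c': at 16
pos 34 'a': at 17
pos 35 'c': at 18
pos 36 'c': at 19  emit P3@[31:36],P5@[34:36]
pos 37 'b': at 20 (fail-walked)
pos 38 'a': at 21  emit P4@[37:38]
pos 39 'c': at 7 (fail-walked)
pos 40 'a': at 8
pos 41 'b': at 9
pos 42 'a': at 21 (fail-walked)  emit P4@[41:42]
pos 43 'b': at 12 (fail-walked)
pos 44 'b': at 13
pos 45 'a': at 21 (fail-walked)  emit P4@[44:45]
pos 46 'b': at 12 (fail-walked)
pos 47 'b': at 13
pos 48 'a': at 21 (fail-walked)  emit P4@[47:48]
pos 49 'b': at 12 (fail-walked)
pos 50 'b': at 13
pos 51 'b': at 14  emit P2@[48:51]
pos 52 'c': at 1 (fail-walked)
pos 53 'a': at 2
pos 54 'b': at 12 (fail-walked)
pos 55 'a': at 21 (fail-walked)  emit P4@[54:55]
pos 56 'b': at 12 (fail-walked)

Matches: [[5,3],[5,5],[11,0],[13,4],[21,3],[21,5],[23,4],[26,2],[30,5],[36,3],[36,5],[38,4],[42,4],[45,4],[48,4],[51,2],[55,4]]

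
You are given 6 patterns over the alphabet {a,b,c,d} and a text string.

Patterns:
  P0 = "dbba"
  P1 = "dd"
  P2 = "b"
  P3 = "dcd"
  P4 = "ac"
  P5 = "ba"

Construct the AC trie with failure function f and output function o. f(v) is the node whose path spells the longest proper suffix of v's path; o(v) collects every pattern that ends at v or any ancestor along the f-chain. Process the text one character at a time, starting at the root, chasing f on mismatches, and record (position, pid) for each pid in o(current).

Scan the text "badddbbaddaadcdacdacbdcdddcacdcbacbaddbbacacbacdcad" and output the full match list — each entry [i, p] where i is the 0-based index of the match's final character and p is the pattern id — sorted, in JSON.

Build:
Trie nodes:
  0='ε' goto a→9 b→6 d→1
  1='d' goto b→2 c→7 d→5
  2='db' goto b→3
  3='dbb' goto a→4
  4='dbba' goto ·  ←P0
  5='dd' goto ·  ←P1
  6='b' goto a→11  ←P2
  7='dc' goto d→8
  8='dcd' goto ·  ←P3
  9='a' goto c→10
  10='ac' goto ·  ←P4
  11='ba' goto ·  ←P5

BFS fail/out derivation:
  fail(1) 'd': from fail(0)=0 chase 'd': 0 ⇒ 0;  out=∅∪out(0)=∅
  fail(6) 'b': from fail(0)=0 chase 'b': 0 ⇒ 0;  out={2}∪out(0)={2}
  fail(9) 'a': from fail(0)=0 chase 'a': 0 ⇒ 0;  out=∅∪out(0)=∅
  fail(2) 'db': from fail(1)=0 chase 'b': 0 ⇒ 6;  out=∅∪out(6)={2}
  fail(5) 'dd': from fail(1)=0 chase 'd': 0 ⇒ 1;  out={1}∪out(1)={1}
  fail(7) 'dc': from fail(1)=0 chase 'c': 0 ⇒ 0;  out=∅∪out(0)=∅
  fail(10) 'ac': from fail(9)=0 chase 'c': 0 ⇒ 0;  out={4}∪out(0)={4}
  fail(11) 'ba': from fail(6)=0 chase 'a': 0 ⇒ 9;  out={5}∪out(9)={5}
  fail(3) 'dbb': from fail(2)=6 chase 'b': 6→0 ⇒ 6;  out=∅∪out(6)={2}
  fail(8) 'dcd': from fail(7)=0 chase 'd': 0 ⇒ 1;  out={3}∪out(1)={3}
  fail(4) 'dbba': from fail(3)=6 chase 'a': 6 ⇒ 11;  out={0}∪out(11)={0,5}

Scan:
i=0 'b': node 0→6  → match P2@[0:0]
i=1 'a': node 6→11  → match P5@[0:1]
i=2 'd': node 11→1 (fail-walked)
i=3 'd': node 1→5  → match P1@[2:3]
i=4 'd': node 5→5 (fail-walked)  → match P1@[3:4]
i=5 'b': node 5→2 (fail-walked)  → match P2@[5:5]
i=6 'b': node 2→3  → match P2@[6:6]
i=7 'a': node 3→4  → match P0@[4:7],P5@[6:7]
i=8 'd': node 4→1 (fail-walked)
i=9 'd': node 1→5  → match P1@[8:9]
i=10 'a': node 5→9 (fail-walked)
i=11 'a': node 9→9 (fail-walked)
i=12 'd': node 9→1 (fail-walked)
i=13 'c': node 1→7
i=14 'd': node 7→8  → match P3@[12:14]
i=15 'a': node 8→9 (fail-walked)
i=16 'c': node 9→10  → match P4@[15:16]
i=17 'd': node 10→1 (fail-walked)
i=18 'a': node 1→9 (fail-walked)
i=19 'c': node 9→10  → match P4@[18:19]
i=20 'b': node 10→6 (fail-walked)  → match P2@[20:20]
i=21 'd': node 6→1 (fail-walked)
i=22 'c': node 1→7
i=23 'd': node 7→8  → match P3@[21:23]
i=24 'd': node 8→5 (fail-walked)  → match P1@[23:24]
i=25 'd': node 5→5 (fail-walked)  → match P1@[24:25]
i=26 'c': node 5→7 (fail-walked)
i=27 'a': node 7→9 (fail-walked)
i=28 'c': node 9→10  → match P4@[27:28]
i=29 'd': node 10→1 (fail-walked)
i=30 'c': node 1→7
i=31 'b': node 7→6 (fail-walked)  → match P2@[31:31]
i=32 'a': node 6→11  → match P5@[31:32]
i=33 'c': node 11→10 (fail-walked)  → match P4@[32:33]
i=34 'b': node 10→6 (fail-walked)  → match P2@[34:34]
i=35 'a': node 6→11  → match P5@[34:35]
i=36 'd': node 11→1 (fail-walked)
i=37 'd': node 1→5  → match P1@[36:37]
i=38 'b': node 5→2 (fail-walked)  → match P2@[38:38]
i=39 'b': node 2→3  → match P2@[39:39]
i=40 'a': node 3→4  → match P0@[37:40],P5@[39:40]
i=41 'c': node 4→10 (fail-walked)  → match P4@[40:41]
i=42 'a': node 10→9 (fail-walked)
i=43 'c': node 9→10  → match P4@[42:43]
i=44 'b': node 10→6 (fail-walked)  → match P2@[44:44]
i=45 'a': node 6→11  → match P5@[44:45]
i=46 'c': node 11→10 (fail-walked)  → match P4@[45:46]
i=47 'd': node 10→1 (fail-walked)
i=48 'c': node 1→7
i=49 'a': node 7→9 (fail-walked)
i=50 'd': node 9→1 (fail-walked)

Matches: [[0,2],[1,5],[3,1],[4,1],[5,2],[6,2],[7,0],[7,5],[9,1],[14,3],[16,4],[19,4],[20,2],[23,3],[24,1],[25,1],[28,4],[31,2],[32,5],[33,4],[34,2],[35,5],[37,1],[38,2],[39,2],[40,0],[40,5],[41,4],[43,4],[44,2],[45,5],[46,4]]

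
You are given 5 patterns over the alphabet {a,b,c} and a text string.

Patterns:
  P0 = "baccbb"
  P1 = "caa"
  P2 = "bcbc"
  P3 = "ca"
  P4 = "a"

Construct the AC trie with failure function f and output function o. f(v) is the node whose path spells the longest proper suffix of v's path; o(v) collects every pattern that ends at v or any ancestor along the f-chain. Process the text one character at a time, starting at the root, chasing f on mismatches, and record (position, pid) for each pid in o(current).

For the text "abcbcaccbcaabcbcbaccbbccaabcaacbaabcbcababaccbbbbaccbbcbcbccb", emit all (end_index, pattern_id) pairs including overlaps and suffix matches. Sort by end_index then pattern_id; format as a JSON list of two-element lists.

Construct AC machine:
Trie (insert patterns):
  0='ε' goto a→13 b→1 c→7
  1='b' goto a→2 c→10
  2='ba' goto c→3
  3='bac' goto c→4
  4='bacc' goto b→5
  5='baccb' goto b→6
  6='baccbb' goto ·  ←P0
  7='c' goto a→8
  8='ca' goto a→9  ←P3
  9='caa' goto ·  ←P1
  10='bc' goto b→11
  11='bcb' goto c→12
  12='bcbc' goto ·  ←P2
  13='a' goto ·  ←P4

Failure links (BFS by depth):
  n1('b'): parent n0 fail=0; on 'b' 0 → fail=0;  out ∅∪∅=∅
  n7('c'): parent n0 fail=0; on 'c' 0 → fail=0;  out ∅∪∅=∅
  n13('a'): parent n0 fail=0; on 'a' 0 → fail=0;  out {4}∪∅={4}
  n2('ba'): parent n1 fail=0; on 'a' 0 → fail=13;  out ∅∪{4}={4}
  n8('ca'): parent n7 fail=0; on 'a' 0 → fail=13;  out {3}∪{4}={3,4}
  n10('bc'): parent n1 fail=0; on 'c' 0 → fail=7;  out ∅∪∅=∅
  n3('bac'): parent n2 fail=13; on 'c' 13→0 → fail=7;  out ∅∪∅=∅
  n9('caa'): parent n8 fail=13; on 'a' 13→0 → fail=13;  out {1}∪{4}={1,4}
  n11('bcb'): parent n10 fail=7; on 'b' 7→0 → fail=1;  out ∅∪∅=∅
  n4('bacc'): parent n3 fail=7; on 'c' 7→0 → fail=7;  out ∅∪∅=∅
  n12('bcbc'): parent n11 fail=1; on 'c' 1 → fail=10;  out {2}∪∅={2}
  n5('baccb'): parent n4 fail=7; on 'b' 7→0 → fail=1;  out ∅∪∅=∅
  n6('baccbb'): parent n5 fail=1; on 'b' 1→0 → fail=1;  out {0}∪∅={0}

Scan:
pos 0 'a': at 13  emit P4@[0:0]
pos 1 'b': at 1 (via fail)
pos 2 'c': at 10
pos 3 'b': at 11
pos 4 'c': at 12  emit P2@[1:4]
pos 5 'a': at 8 (via fail)  emit P3@[4:5],P4@[5:5]
pos 6 'c': at 7 (via fail)
pos 7 'c': at 7 (via fail)
pos 8 'b': at 1 (via fail)
pos 9 'c': at 10
pos 10 'a': at 8 (via fail)  emit P3@[9:10],P4@[10:10]
pos 11 'a': at 9  emit P1@[9:11],P4@[11:11]
pos 12 'b': at 1 (via fail)
pos 13 'c': at 10
pos 14 'b': at 11
pos 15 'c': at 12  emit P2@[12:15]
pos 16 'b': at 11 (via fail)
pos 17 'a': at 2 (via fail)  emit P4@[17:17]
pos 18 'c': at 3
pos 19 'c': at 4
pos 20 'b': at 5
pos 21 'b': at 6  emit P0@[16:21]
pos 22 'c': at 10 (via fail)
pos 23 'c': at 7 (via fail)
pos 24 'a': at 8  emit P3@[23:24],P4@[24:24]
pos 25 'a': at 9  emit P1@[23:25],P4@[25:25]
pos 26 'b': at 1 (via fail)
pos 27 'c': at 10
pos 28 'a': at 8 (via fail)  emit P3@[27:28],P4@[28:28]
pos 29 'a': at 9  emit P1@[27:29],P4@[29:29]
pos 30 'c': at 7 (via fail)
pos 31 'b': at 1 (via fail)
pos 32 'a': at 2  emit P4@[32:32]
pos 33 'a': at 13 (via fail)  emit P4@[33:33]
pos 34 'b': at 1 (via fail)
pos 35 'c': at 10
pos 36 'b': at 11
pos 37 'c': at 12  emit P2@[34:37]
pos 38 'a': at 8 (via fail)  emit P3@[37:38],P4@[38:38]
pos 39 'b': at 1 (via fail)
pos 40 'a': at 2  emit P4@[40:40]
pos 41 'b': at 1 (via fail)
pos 42 'a': at 2  emit P4@[42:42]
pos 43 'c': at 3
pos 44 'c': at 4
pos 45 'b': at 5
pos 46 'b': at 6  emit P0@[41:46]
pos 47 'b': at 1 (via fail)
pos 48 'b': at 1 (via fail)
pos 49 'a': at 2  emit P4@[49:49]
pos 50 'c': at 3
pos 51 'c': at 4
pos 52 'b': at 5
pos 53 'b': at 6  emit P0@[48:53]
pos 54 'c': at 10 (via fail)
pos 55 'b': at 11
pos 56 'c': at 12  emit P2@[53:56]
pos 57 'b': at 11 (via fail)
pos 58 'c': at 12  emit P2@[55:58]
pos 59 'c': at 7 (via fail)
pos 60 'b': at 1 (via fail)

Matches: [[0,4],[4,2],[5,3],[5,4],[10,3],[10,4],[11,1],[11,4],[15,2],[17,4],[21,0],[24,3],[24,4],[25,1],[25,4],[28,3],[28,4],[29,1],[29,4],[32,4],[33,4],[37,2],[38,3],[38,4],[40,4],[42,4],[46,0],[49,4],[53,0],[56,2],[58,2]]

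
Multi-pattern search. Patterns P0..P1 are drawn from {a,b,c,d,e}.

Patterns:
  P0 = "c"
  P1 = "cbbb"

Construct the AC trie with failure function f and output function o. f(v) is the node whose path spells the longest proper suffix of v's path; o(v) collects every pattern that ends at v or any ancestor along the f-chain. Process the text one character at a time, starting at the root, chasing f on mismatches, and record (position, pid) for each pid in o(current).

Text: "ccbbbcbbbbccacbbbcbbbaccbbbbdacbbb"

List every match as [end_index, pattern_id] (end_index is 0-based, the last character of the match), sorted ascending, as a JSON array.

Build:
Trie nodes:
  0='ε' goto c→1
  1='c' goto b→2  [P0 ends]
  2='cb' goto b→3
  3='cbb' goto b→4
  4='cbbb' goto ·  [P1 ends]

Failure links (BFS by depth):
  n1('c'): parent n0 fail=0; on 'c' 0 → fail=0;  out {0}∪∅={0}
  n2('cb'): parent n1 fail=0; on 'b' 0 → fail=0;  out ∅∪∅=∅
  n3('cbb'): parent n2 fail=0; on 'b' 0 → fail=0;  out ∅∪∅=∅
  n4('cbbb'): parent n3 fail=0; on 'b' 0 → fail=0;  out {1}∪∅={1}

Text stream:
[0] read 'c'  n0⇒n1  ** P0@[0:0]
[1] read 'c'  n1⇒n1 (via fail)  ** P0@[1:1]
[2] read 'b'  n1⇒n2
[3] read 'b'  n2⇒n3
[4] read 'b'  n3⇒n4  ** P1@[1:4]
[5] read 'c'  n4⇒n1 (via fail)  ** P0@[5:5]
[6] read 'b'  n1⇒n2
[7] read 'b'  n2⇒n3
[8] read 'b'  n3⇒n4  ** P1@[5:8]
[9] read 'b'  n4⇒n0 (via fail)
[10] read 'c'  n0⇒n1  ** P0@[10:10]
[11] read 'c'  n1⇒n1 (via fail)  ** P0@[11:11]
[12] read 'a'  n1⇒n0 (via fail)
[13] read 'c'  n0⇒n1  ** P0@[13:13]
[14] read 'b'  n1⇒n2
[15] read 'b'  n2⇒n3
[16] read 'b'  n3⇒n4  ** P1@[13:16]
[17] read 'c'  n4⇒n1 (via fail)  ** P0@[17:17]
[18] read 'b'  n1⇒n2
[19] read 'b'  n2⇒n3
[20] read 'b'  n3⇒n4  ** P1@[17:20]
[21] read 'a'  n4⇒n0 (via fail)
[22] read 'c'  n0⇒n1  ** P0@[22:22]
[23] read 'c'  n1⇒n1 (via fail)  ** P0@[23:23]
[24] read 'b'  n1⇒n2
[25] read 'b'  n2⇒n3
[26] read 'b'  n3⇒n4  ** P1@[23:26]
[27] read 'b'  n4⇒n0 (via fail)
[28] read 'd'  n0⇒n0
[29] read 'a'  n0⇒n0
[30] read 'c'  n0⇒n1  ** P0@[30:30]
[31] read 'b'  n1⇒n2
[32] read 'b'  n2⇒n3
[33] read 'b'  n3⇒n4  ** P1@[30:33]

Matches: [[0,0],[1,0],[4,1],[5,0],[8,1],[10,0],[11,0],[13,0],[16,1],[17,0],[20,1],[22,0],[23,0],[26,1],[30,0],[33,1]]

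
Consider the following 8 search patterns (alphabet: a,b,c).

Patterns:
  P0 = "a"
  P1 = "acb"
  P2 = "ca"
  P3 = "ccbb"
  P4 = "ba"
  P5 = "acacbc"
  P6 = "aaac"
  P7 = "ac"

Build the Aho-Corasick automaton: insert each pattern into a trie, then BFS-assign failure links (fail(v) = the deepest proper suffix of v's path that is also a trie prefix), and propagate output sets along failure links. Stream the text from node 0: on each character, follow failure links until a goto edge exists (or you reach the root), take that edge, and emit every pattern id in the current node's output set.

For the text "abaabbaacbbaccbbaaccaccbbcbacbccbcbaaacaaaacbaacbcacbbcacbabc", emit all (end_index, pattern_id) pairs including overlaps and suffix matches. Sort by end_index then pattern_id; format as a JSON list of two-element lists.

Construct AC machine:
Trie nodes:
  0='ε' goto a→1 b→9 c→4
  1='a' goto a→15 c→2  [P0 ends]
  2='ac' goto a→11 b→3  [P7 ends]
  3='acb' goto ·  [P1 ends]
  4='c' goto a→5 c→6
  5='ca' goto ·  [P2 ends]
  6='cc' goto b→7
  7='ccb' goto b→8
  8='ccbb' goto ·  [P3 ends]
  9='b' goto a→10
  10='ba' goto ·  [P4 ends]
  11='aca' goto c→12
  12='acac' goto b→13
  13='acacb' goto c→14
  14='acacbc' goto ·  [P5 ends]
  15='aa' goto a→16
  16='aaa' goto c→17
  17='aaac' goto ·  [P6 ends]

BFS fail/out derivation:
  n1('a'): parent n0 fail=0; on 'a' 0 → fail=0;  out {0}∪∅={0}
  n4('c'): parent n0 fail=0; on 'c' 0 → fail=0;  out ∅∪∅=∅
  n9('b'): parent n0 fail=0; on 'b' 0 → fail=0;  out ∅∪∅=∅
  n2('ac'): parent n1 fail=0; on 'c' 0 → fail=4;  out {7}∪∅={7}
  n5('ca'): parent n4 fail=0; on 'a' 0 → fail=1;  out {2}∪{0}={0,2}
  n6('cc'): parent n4 fail=0; on 'c' 0 → fail=4;  out ∅∪∅=∅
  n10('ba'): parent n9 fail=0; on 'a' 0 → fail=1;  out {4}∪{0}={0,4}
  n15('aa'): parent n1 fail=0; on 'a' 0 → fail=1;  out ∅∪{0}={0}
  n3('acb'): parent n2 fail=4; on 'b' 4→0 → fail=9;  out {1}∪∅={1}
  n7('ccb'): parent n6 fail=4; on 'b' 4→0 → fail=9;  out ∅∪∅=∅
  n11('aca'): parent n2 fail=4; on 'a' 4 → fail=5;  out ∅∪{0,2}={0,2}
  n16('aaa'): parent n15 fail=1; on 'a' 1 → fail=15;  out ∅∪{0}={0}
  n8('ccbb'): parent n7 fail=9; on 'b' 9→0 → fail=9;  out {3}∪∅={3}
  n12('acac'): parent n11 fail=5; on 'c' 5→1 → fail=2;  out ∅∪{7}={7}
  n17('aaac'): parent n16 fail=15; on 'c' 15→1 → fail=2;  out {6}∪{7}={6,7}
  n13('acacb'): parent n12 fail=2; on 'b' 2 → fail=3;  out ∅∪{1}={1}
  n14('acacbc'): parent n13 fail=3; on 'c' 3→9→0 → fail=4;  out {5}∪∅={5}

Text stream:
pos 0 'a': at 1  ** P0@[0:0]
pos 1 'b': at 9 ·f
pos 2 'a': at 10  ** P0@[2:2],P4@[1:2]
pos 3 'a': at 15 ·f  ** P0@[3:3]
pos 4 'b': at 9 ·f
pos 5 'b': at 9 ·f
pos 6 'a': at 10  ** P0@[6:6],P4@[5:6]
pos 7 'a': at 15 ·f  ** P0@[7:7]
pos 8 'c': at 2 ·f  ** P7@[7:8]
pos 9 'b': at 3  ** P1@[7:9]
pos 10 'b': at 9 ·f
pos 11 'a': at 10  ** P0@[11:11],P4@[10:11]
pos 12 'c': at 2 ·f  ** P7@[11:12]
pos 13 'c': at 6 ·f
pos 14 'b': at 7
pos 15 'b': at 8  ** P3@[12:15]
pos 16 'a': at 10 ·f  ** P0@[16:16],P4@[15:16]
pos 17 'a': at 15 ·f  ** P0@[17:17]
pos 18 'c': at 2 ·f  ** P7@[17:18]
pos 19 'c': at 6 ·f
pos 20 'a': at 5 ·f  ** P0@[20:20],P2@[19:20]
pos 21 'c': at 2 ·f  ** P7@[20:21]
pos 22 'c': at 6 ·f
pos 23 'b': at 7
pos 24 'b': at 8  ** P3@[21:24]
pos 25 'c': at 4 ·f
pos 26 'b': at 9 ·f
pos 27 'a': at 10  ** P0@[27:27],P4@[26:27]
pos 28 'c': at 2 ·f  ** P7@[27:28]
pos 29 'b': at 3  ** P1@[27:29]
pos 30 'c': at 4 ·f
pos 31 'c': at 6
pos 32 'b': at 7
pos 33 'c': at 4 ·f
pos 34 'b': at 9 ·f
pos 35 'a': at 10  ** P0@[35:35],P4@[34:35]
pos 36 'a': at 15 ·f  ** P0@[36:36]
pos 37 'a': at 16  ** P0@[37:37]
pos 38 'c': at 17  ** P6@[35:38],P7@[37:38]
pos 39 'a': at 11 ·f  ** P0@[39:39],P2@[38:39]
pos 40 'a': at 15 ·f  ** P0@[40:40]
pos 41 'a': at 16  ** P0@[41:41]
pos 42 'a': at 16 ·f  ** P0@[42:42]
pos 43 'c': at 17  ** P6@[40:43],P7@[42:43]
pos 44 'b': at 3 ·f  ** P1@[42:44]
pos 45 'a': at 10 ·f  ** P0@[45:45],P4@[44:45]
pos 46 'a': at 15 ·f  ** P0@[46:46]
pos 47 'c': at 2 ·f  ** P7@[46:47]
pos 48 'b': at 3  ** P1@[46:48]
pos 49 'c': at 4 ·f
pos 50 'a': at 5  ** P0@[50:50],P2@[49:50]
pos 51 'c': at 2 ·f  ** P7@[50:51]
pos 52 'b': at 3  ** P1@[50:52]
pos 53 'b': at 9 ·f
pos 54 'c': at 4 ·f
pos 55 'a': at 5  ** P0@[55:55],P2@[54:55]
pos 56 'c': at 2 ·f  ** P7@[55:56]
pos 57 'b': at 3  ** P1@[55:57]
pos 58 'a': at 10 ·f  ** P0@[58:58],P4@[57:58]
pos 59 'b': at 9 ·f
pos 60 'c': at 4 ·f

Matches: [[0,0],[2,0],[2,4],[3,0],[6,0],[6,4],[7,0],[8,7],[9,1],[11,0],[11,4],[12,7],[15,3],[16,0],[16,4],[17,0],[18,7],[20,0],[20,2],[21,7],[24,3],[27,0],[27,4],[28,7],[29,1],[35,0],[35,4],[36,0],[37,0],[38,6],[38,7],[39,0],[39,2],[40,0],[41,0],[42,0],[43,6],[43,7],[44,1],[45,0],[45,4],[46,0],[47,7],[48,1],[50,0],[50,2],[51,7],[52,1],[55,0],[55,2],[56,7],[57,1],[58,0],[58,4]]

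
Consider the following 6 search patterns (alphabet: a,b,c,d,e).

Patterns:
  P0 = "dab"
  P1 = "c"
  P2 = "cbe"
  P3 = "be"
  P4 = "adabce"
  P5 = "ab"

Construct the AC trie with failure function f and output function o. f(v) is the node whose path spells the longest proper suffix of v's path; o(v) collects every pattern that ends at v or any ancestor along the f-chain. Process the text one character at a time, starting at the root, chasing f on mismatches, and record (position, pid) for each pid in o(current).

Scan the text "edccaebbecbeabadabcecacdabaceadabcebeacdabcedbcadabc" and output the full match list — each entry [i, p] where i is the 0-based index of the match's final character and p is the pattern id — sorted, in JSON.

Build:
Trie (insert patterns):
  n0 'ε': a→9 b→7 c→4 d→1
  n1 'd': a→2
  n2 'da': b→3
  n3 'dab': ·  [P0 ends]
  n4 'c': b→5  [P1 ends]
  n5 'cb': e→6
  n6 'cbe': ·  [P2 ends]
  n7 'b': e→8
  n8 'be': ·  [P3 ends]
  n9 'a': b→15 d→10
  n10 'ad': a→11
  n11 'ada': b→12
  n12 'adab': c→13
  n13 'adabc': e→14
  n14 'adabce': ·  [P4 ends]
  n15 'ab': ·  [P5 ends]

Failure links (BFS by depth):
  n1('d'): parent n0 fail=0; on 'd' 0 → fail=0;  out ∅∪∅=∅
  n4('c'): parent n0 fail=0; on 'c' 0 → fail=0;  out {1}∪∅={1}
  n7('b'): parent n0 fail=0; on 'b' 0 → fail=0;  out ∅∪∅=∅
  n9('a'): parent n0 fail=0; on 'a' 0 → fail=0;  out ∅∪∅=∅
  n2('da'): parent n1 fail=0; on 'a' 0 → fail=9;  out ∅∪∅=∅
  n5('cb'): parent n4 fail=0; on 'b' 0 → fail=7;  out ∅∪∅=∅
  n8('be'): parent n7 fail=0; on 'e' 0 → fail=0;  out {3}∪∅={3}
  n10('ad'): parent n9 fail=0; on 'd' 0 → fail=1;  out ∅∪∅=∅
  n15('ab'): parent n9 fail=0; on 'b' 0 → fail=7;  out {5}∪∅={5}
  n3('dab'): parent n2 fail=9; on 'b' 9 → fail=15;  out {0}∪{5}={0,5}
  n6('cbe'): parent n5 fail=7; on 'e' 7 → fail=8;  out {2}∪{3}={2,3}
  n11('ada'): parent n10 fail=1; on 'a' 1 → fail=2;  out ∅∪∅=∅
  n12('adab'): parent n11 fail=2; on 'b' 2 → fail=3;  out ∅∪{0,5}={0,5}
  n13('adabc'): parent n12 fail=3; on 'c' 3→15→7→0 → fail=4;  out ∅∪{1}={1}
  n14('adabce'): parent n13 fail=4; on 'e' 4→0 → fail=0;  out {4}∪∅={4}

Scan:
[0] read 'e'  n0⇒n0
[1] read 'd'  n0⇒n1
[2] read 'c'  n1⇒n4 (via fail)  emit P1@[2:2]
[3] read 'c'  n4⇒n4 (via fail)  emit P1@[3:3]
[4] read 'a'  n4⇒n9 (via fail)
[5] read 'e'  n9⇒n0 (via fail)
[6] read 'b'  n0⇒n7
[7] read 'b'  n7⇒n7 (via fail)
[8] read 'e'  n7⇒n8  emit P3@[7:8]
[9] read 'c'  n8⇒n4 (via fail)  emit P1@[9:9]
[10] read 'b'  n4⇒n5
[11] read 'e'  n5⇒n6  emit P2@[9:11],P3@[10:11]
[12] read 'a'  n6⇒n9 (via fail)
[13] read 'b'  n9⇒n15  emit P5@[12:13]
[14] read 'a'  n15⇒n9 (via fail)
[15] read 'd'  n9⇒n10
[16] read 'a'  n10⇒n11
[17] read 'b'  n11⇒n12  emit P0@[15:17],P5@[16:17]
[18] read 'c'  n12⇒n13  emit P1@[18:18]
[19] read 'e'  n13⇒n14  emit P4@[14:19]
[20] read 'c'  n14⇒n4 (via fail)  emit P1@[20:20]
[21] read 'a'  n4⇒n9 (via fail)
[22] read 'c'  n9⇒n4 (via fail)  emit P1@[22:22]
[23] read 'd'  n4⇒n1 (via fail)
[24] read 'a'  n1⇒n2
[25] read 'b'  n2⇒n3  emit P0@[23:25],P5@[24:25]
[26] read 'a'  n3⇒n9 (via fail)
[27] read 'c'  n9⇒n4 (via fail)  emit P1@[27:27]
[28] read 'e'  n4⇒n0 (via fail)
[29] read 'a'  n0⇒n9
[30] read 'd'  n9⇒n10
[31] read 'a'  n10⇒n11
[32] read 'b'  n11⇒n12  emit P0@[30:32],P5@[31:32]
[33] read 'c'  n12⇒n13  emit P1@[33:33]
[34] read 'e'  n13⇒n14  emit P4@[29:34]
[35] read 'b'  n14⇒n7 (via fail)
[36] read 'e'  n7⇒n8  emit P3@[35:36]
[37] read 'a'  n8⇒n9 (via fail)
[38] read 'c'  n9⇒n4 (via fail)  emit P1@[38:38]
[39] read 'd'  n4⇒n1 (via fail)
[40] read 'a'  n1⇒n2
[41] read 'b'  n2⇒n3  emit P0@[39:41],P5@[40:41]
[42] read 'c'  n3⇒n4 (via fail)  emit P1@[42:42]
[43] read 'e'  n4⇒n0 (via fail)
[44] read 'd'  n0⇒n1
[45] read 'b'  n1⇒n7 (via fail)
[46] read 'c'  n7⇒n4 (via fail)  emit P1@[46:46]
[47] read 'a'  n4⇒n9 (via fail)
[48] read 'd'  n9⇒n10
[49] read 'a'  n10⇒n11
[50] read 'b'  n11⇒n12  emit P0@[48:50],P5@[49:50]
[51] read 'c'  n12⇒n13  emit P1@[51:51]

Result: [[2,1],[3,1],[8,3],[9,1],[11,2],[11,3],[13,5],[17,0],[17,5],[18,1],[19,4],[20,1],[22,1],[25,0],[25,5],[27,1],[32,0],[32,5],[33,1],[34,4],[36,3],[38,1],[41,0],[41,5],[42,1],[46,1],[50,0],[50,5],[51,1]]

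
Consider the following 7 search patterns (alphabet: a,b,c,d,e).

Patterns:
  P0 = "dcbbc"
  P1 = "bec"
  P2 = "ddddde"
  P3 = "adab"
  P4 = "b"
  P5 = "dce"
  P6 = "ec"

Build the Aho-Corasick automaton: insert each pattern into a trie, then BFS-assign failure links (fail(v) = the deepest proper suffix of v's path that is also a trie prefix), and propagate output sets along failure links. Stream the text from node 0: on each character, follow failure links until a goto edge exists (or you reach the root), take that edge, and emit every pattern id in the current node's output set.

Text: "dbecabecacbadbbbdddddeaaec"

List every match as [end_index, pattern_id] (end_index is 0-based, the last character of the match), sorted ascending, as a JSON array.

Build:
Trie nodes:
  n0 'ε': a→14 b→6 d→1 e→19
  n1 'd': c→2 d→9
  n2 'dc': b→3 e→18
  n3 'dcb': b→4
  n4 'dcbb': c→5
  n5 'dcbbc': ·  [P0 ends]
  n6 'b': e→7  [P4 ends]
  n7 'be': c→8
  n8 'bec': ·  [P1 ends]
  n9 'dd': d→10
  n10 'ddd': d→11
  n11 'dddd': d→12
  n12 'ddddd': e→13
  n13 'ddddde': ·  [P2 ends]
  n14 'a': d→15
  n15 'ad': a→16
  n16 'ada': b→17
  n17 'adab': ·  [P3 ends]
  n18 'dce': ·  [P5 ends]
  n19 'e': c→20
  n20 'ec': ·  [P6 ends]

Failure links (BFS by depth):
  n1('d'): parent n0 fail=0; on 'd' 0 → fail=0;  out ∅∪∅=∅
  n6('b'): parent n0 fail=0; on 'b' 0 → fail=0;  out {4}∪∅={4}
  n14('a'): parent n0 fail=0; on 'a' 0 → fail=0;  out ∅∪∅=∅
  n19('e'): parent n0 fail=0; on 'e' 0 → fail=0;  out ∅∪∅=∅
  n2('dc'): parent n1 fail=0; on 'c' 0 → fail=0;  out ∅∪∅=∅
  n7('be'): parent n6 fail=0; on 'e' 0 → fail=19;  out ∅∪∅=∅
  n9('dd'): parent n1 fail=0; on 'd' 0 → fail=1;  out ∅∪∅=∅
  n15('ad'): parent n14 fail=0; on 'd' 0 → fail=1;  out ∅∪∅=∅
  n20('ec'): parent n19 fail=0; on 'c' 0 → fail=0;  out {6}∪∅={6}
  n3('dcb'): parent n2 fail=0; on 'b' 0 → fail=6;  out ∅∪{4}={4}
  n8('bec'): parent n7 fail=19; on 'c' 19 → fail=20;  out {1}∪{6}={1,6}
  n10('ddd'): parent n9 fail=1; on 'd' 1 → fail=9;  out ∅∪∅=∅
  n16('ada'): parent n15 fail=1; on 'a' 1→0 → fail=14;  out ∅∪∅=∅
  n18('dce'): parent n2 fail=0; on 'e' 0 → fail=19;  out {5}∪∅={5}
  n4('dcbb'): parent n3 fail=6; on 'b' 6→0 → fail=6;  out ∅∪{4}={4}
  n11('dddd'): parent n10 fail=9; on 'd' 9 → fail=10;  out ∅∪∅=∅
  n17('adab'): parent n16 fail=14; on 'b' 14→0 → fail=6;  out {3}∪{4}={3,4}
  n5('dcbbc'): parent n4 fail=6; on 'c' 6→0 → fail=0;  out {0}∪∅={0}
  n12('ddddd'): parent n11 fail=10; on 'd' 10 → fail=11;  out ∅∪∅=∅
  n13('ddddde'): parent n12 fail=11; on 'e' 11→10→9→1→0 → fail=19;  out {2}∪∅={2}

Scan:
i=0 'd': node 0→1
i=1 'b': node 1→6 (via fail)  → match P4@[1:1]
i=2 'e': node 6→7
i=3 'c': node 7→8  → match P1@[1:3],P6@[2:3]
i=4 'a': node 8→14 (via fail)
i=5 'b': node 14→6 (via fail)  → match P4@[5:5]
i=6 'e': node 6→7
i=7 'c': node 7→8  → match P1@[5:7],P6@[6:7]
i=8 'a': node 8→14 (via fail)
i=9 'c': node 14→0 (via fail)
i=10 'b': node 0→6  → match P4@[10:10]
i=11 'a': node 6→14 (via fail)
i=12 'd': node 14→15
i=13 'b': node 15→6 (via fail)  → match P4@[13:13]
i=14 'b': node 6→6 (via fail)  → match P4@[14:14]
i=15 'b': node 6→6 (via fail)  → match P4@[15:15]
i=16 'd': node 6→1 (via fail)
i=17 'd': node 1→9
i=18 'd': node 9→10
i=19 'd': node 10→11
i=20 'd': node 11→12
i=21 'e': node 12→13  → match P2@[16:21]
i=22 'a': node 13→14 (via fail)
i=23 'a': node 14→14 (via fail)
i=24 'e': node 14→19 (via fail)
i=25 'c': node 19→20  → match P6@[24:25]

Result: [[1,4],[3,1],[3,6],[5,4],[7,1],[7,6],[10,4],[13,4],[14,4],[15,4],[21,2],[25,6]]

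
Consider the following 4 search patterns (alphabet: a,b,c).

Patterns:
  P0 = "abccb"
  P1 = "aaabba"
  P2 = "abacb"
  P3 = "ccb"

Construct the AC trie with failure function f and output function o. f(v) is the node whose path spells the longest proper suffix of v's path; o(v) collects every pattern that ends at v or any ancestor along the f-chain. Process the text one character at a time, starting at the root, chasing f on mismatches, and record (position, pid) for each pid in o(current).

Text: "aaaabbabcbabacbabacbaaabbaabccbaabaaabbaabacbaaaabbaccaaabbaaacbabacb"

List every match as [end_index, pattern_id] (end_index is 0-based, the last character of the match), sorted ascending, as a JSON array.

Build:
Trie (insert patterns):
  0='ε' goto a→1 c→14
  1='a' goto a→6 b→2
  2='ab' goto a→11 c→3
  3='abc' goto c→4
  4='abcc' goto b→5
  5='abccb' goto ·  [P0 ends]
  6='aa' goto a→7
  7='aaa' goto b→8
  8='aaab' goto b→9
  9='aaabb' goto a→10
  10='aaabba' goto ·  [P1 ends]
  11='aba' goto c→12
  12='abac' goto b→13
  13='abacb' goto ·  [P2 ends]
  14='c' goto c→15
  15='cc' goto b→16
  16='ccb' goto ·  [P3 ends]

BFS fail/out derivation:
  fail(1) 'a': from fail(0)=0 chase 'a': 0 ⇒ 0;  out=∅∪out(0)=∅
  fail(14) 'c': from fail(0)=0 chase 'c': 0 ⇒ 0;  out=∅∪out(0)=∅
  fail(2) 'ab': from fail(1)=0 chase 'b': 0 ⇒ 0;  out=∅∪out(0)=∅
  fail(6) 'aa': from fail(1)=0 chase 'a': 0 ⇒ 1;  out=∅∪out(1)=∅
  fail(15) 'cc': from fail(14)=0 chase 'c': 0 ⇒ 14;  out=∅∪out(14)=∅
  fail(3) 'abc': from fail(2)=0 chase 'c': 0 ⇒ 14;  out=∅∪out(14)=∅
  fail(7) 'aaa': from fail(6)=1 chase 'a': 1 ⇒ 6;  out=∅∪out(6)=∅
  fail(11) 'aba': from fail(2)=0 chase 'a': 0 ⇒ 1;  out=∅∪out(1)=∅
  fail(16) 'ccb': from fail(15)=14 chase 'b': 14→0 ⇒ 0;  out={3}∪out(0)={3}
  fail(4) 'abcc': from fail(3)=14 chase 'c': 14 ⇒ 15;  out=∅∪out(15)=∅
  fail(8) 'aaab': from fail(7)=6 chase 'b': 6→1 ⇒ 2;  out=∅∪out(2)=∅
  fail(12) 'abac': from fail(11)=1 chase 'c': 1→0 ⇒ 14;  out=∅∪out(14)=∅
  fail(5) 'abccb': from fail(4)=15 chase 'b': 15 ⇒ 16;  out={0}∪out(16)={0,3}
  fail(9) 'aaabb': from fail(8)=2 chase 'b': 2→0 ⇒ 0;  out=∅∪out(0)=∅
  fail(13) 'abacb': from fail(12)=14 chase 'b': 14→0 ⇒ 0;  out={2}∪out(0)={2}
  fail(10) 'aaabba': from fail(9)=0 chase 'a': 0 ⇒ 1;  out={1}∪out(1)={1}

Scan:
[0] read 'a'  n0⇒n1
[1] read 'a'  n1⇒n6
[2] read 'a'  n6⇒n7
[3] read 'a'  n7⇒n7 (fail-walked)
[4] read 'b'  n7⇒n8
[5] read 'b'  n8⇒n9
[6] read 'a'  n9⇒n10  → match P1@[1:6]
[7] read 'b'  n10⇒n2 (fail-walked)
[8] read 'c'  n2⇒n3
[9] read 'b'  n3⇒n0 (fail-walked)
[10] read 'a'  n0⇒n1
[11] read 'b'  n1⇒n2
[12] read 'a'  n2⇒n11
[13] read 'c'  n11⇒n12
[14] read 'b'  n12⇒n13  → match P2@[10:14]
[15] read 'a'  n13⇒n1 (fail-walked)
[16] read 'b'  n1⇒n2
[17] read 'a'  n2⇒n11
[18] read 'c'  n11⇒n12
[19] read 'b'  n12⇒n13  → match P2@[15:19]
[20] read 'a'  n13⇒n1 (fail-walked)
[21] read 'a'  n1⇒n6
[22] read 'a'  n6⇒n7
[23] read 'b'  n7⇒n8
[24] read 'b'  n8⇒n9
[25] read 'a'  n9⇒n10  → match P1@[20:25]
[26] read 'a'  n10⇒n6 (fail-walked)
[27] read 'b'  n6⇒n2 (fail-walked)
[28] read 'c'  n2⇒n3
[29] read 'c'  n3⇒n4
[30] read 'b'  n4⇒n5  → match P0@[26:30],P3@[28:30]
[31] read 'a'  n5⇒n1 (fail-walked)
[32] read 'a'  n1⇒n6
[33] read 'b'  n6⇒n2 (fail-walked)
[34] read 'a'  n2⇒n11
[35] read 'a'  n11⇒n6 (fail-walked)
[36] read 'a'  n6⇒n7
[37] read 'b'  n7⇒n8
[38] read 'b'  n8⇒n9
[39] read 'a'  n9⇒n10  → match P1@[34:39]
[40] read 'a'  n10⇒n6 (fail-walked)
[41] read 'b'  n6⇒n2 (fail-walked)
[42] read 'a'  n2⇒n11
[43] read 'c'  n11⇒n12
[44] read 'b'  n12⇒n13  → match P2@[40:44]
[45] read 'a'  n13⇒n1 (fail-walked)
[46] read 'a'  n1⇒n6
[47] read 'a'  n6⇒n7
[48] read 'a'  n7⇒n7 (fail-walked)
[49] read 'b'  n7⇒n8
[50] read 'b'  n8⇒n9
[51] read 'a'  n9⇒n10  → match P1@[46:51]
[52] read 'c'  n10⇒n14 (fail-walked)
[53] read 'c'  n14⇒n15
[54] read 'a'  n15⇒n1 (fail-walked)
[55] read 'a'  n1⇒n6
[56] read 'a'  n6⇒n7
[57] read 'b'  n7⇒n8
[58] read 'b'  n8⇒n9
[59] read 'a'  n9⇒n10  → match P1@[54:59]
[60] read 'a'  n10⇒n6 (fail-walked)
[61] read 'a'  n6⇒n7
[62] read 'c'  n7⇒n14 (fail-walked)
[63] read 'b'  n14⇒n0 (fail-walked)
[64] read 'a'  n0⇒n1
[65] read 'b'  n1⇒n2
[66] read 'a'  n2⇒n11
[67] read 'c'  n11⇒n12
[68] read 'b'  n12⇒n13  → match P2@[64:68]

All matches (sorted): [[6,1],[14,2],[19,2],[25,1],[30,0],[30,3],[39,1],[44,2],[51,1],[59,1],[68,2]]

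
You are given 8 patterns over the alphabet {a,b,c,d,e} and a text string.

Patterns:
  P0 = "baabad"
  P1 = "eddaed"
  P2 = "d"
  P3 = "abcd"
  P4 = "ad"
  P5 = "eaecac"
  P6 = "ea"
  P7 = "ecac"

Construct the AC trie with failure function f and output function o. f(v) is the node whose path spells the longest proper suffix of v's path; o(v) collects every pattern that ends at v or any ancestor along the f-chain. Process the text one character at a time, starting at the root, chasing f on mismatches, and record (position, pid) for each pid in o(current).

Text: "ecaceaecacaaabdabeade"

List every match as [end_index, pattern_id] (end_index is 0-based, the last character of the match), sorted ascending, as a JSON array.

Construct AC machine:
Trie nodes:
  n0 'ε': a→14 b→1 d→13 e→7
  n1 'b': a→2
  n2 'ba': a→3
  n3 'baa': b→4
  n4 'baab': a→5
  n5 'baaba': d→6
  n6 'baabad': ·  ←P0
  n7 'e': a→19 c→24 d→8
  n8 'ed': d→9
  n9 'edd': a→10
  n10 'edda': e→11
  n11 'eddae': d→12
  n12 'eddaed': ·  ←P1
  n13 'd': ·  ←P2
  n14 'a': b→15 d→18
  n15 'ab': c→16
  n16 'abc': d→17
  n17 'abcd': ·  ←P3
  n18 'ad': ·  ←P4
  n19 'ea': e→20  ←P6
  n20 'eae': c→21
  n21 'eaec': a→22
  n22 'eaeca': c→23
  n23 'eaecac': ·  ←P5
  n24 'ec': a→25
  n25 'eca': c→26
  n26 'ecac': ·  ←P7

BFS fail/out derivation:
  n1('b'): parent n0 fail=0; on 'b' 0 → fail=0;  out ∅∪∅=∅
  n7('e'): parent n0 fail=0; on 'e' 0 → fail=0;  out ∅∪∅=∅
  n13('d'): parent n0 fail=0; on 'd' 0 → fail=0;  out {2}∪∅={2}
  n14('a'): parent n0 fail=0; on 'a' 0 → fail=0;  out ∅∪∅=∅
  n2('ba'): parent n1 fail=0; on 'a' 0 → fail=14;  out ∅∪∅=∅
  n8('ed'): parent n7 fail=0; on 'd' 0 → fail=13;  out ∅∪{2}={2}
  n15('ab'): parent n14 fail=0; on 'b' 0 → fail=1;  out ∅∪∅=∅
  n18('ad'): parent n14 fail=0; on 'd' 0 → fail=13;  out {4}∪{2}={2,4}
  n19('ea'): parent n7 fail=0; on 'a' 0 → fail=14;  out {6}∪∅={6}
  n24('ec'): parent n7 fail=0; on 'c' 0 → fail=0;  out ∅∪∅=∅
  n3('baa'): parent n2 fail=14; on 'a' 14→0 → fail=14;  out ∅∪∅=∅
  n9('edd'): parent n8 fail=13; on 'd' 13→0 → fail=13;  out ∅∪{2}={2}
  n16('abc'): parent n15 fail=1; on 'c' 1→0 → fail=0;  out ∅∪∅=∅
  n20('eae'): parent n19 fail=14; on 'e' 14→0 → fail=7;  out ∅∪∅=∅
  n25('eca'): parent n24 fail=0; on 'a' 0 → fail=14;  out ∅∪∅=∅
  n4('baab'): parent n3 fail=14; on 'b' 14 → fail=15;  out ∅∪∅=∅
  n10('edda'): parent n9 fail=13; on 'a' 13→0 → fail=14;  out ∅∪∅=∅
  n17('abcd'): parent n16 fail=0; on 'd' 0 → fail=13;  out {3}∪{2}={2,3}
  n21('eaec'): parent n20 fail=7; on 'c' 7 → fail=24;  out ∅∪∅=∅
  n26('ecac'): parent n25 fail=14; on 'c' 14→0 → fail=0;  out {7}∪∅={7}
  n5('baaba'): parent n4 fail=15; on 'a' 15→1 → fail=2;  out ∅∪∅=∅
  n11('eddae'): parent n10 fail=14; on 'e' 14→0 → fail=7;  out ∅∪∅=∅
  n22('eaeca'): parent n21 fail=24; on 'a' 24 → fail=25;  out ∅∪∅=∅
  n6('baabad'): parent n5 fail=2; on 'd' 2→14 → fail=18;  out {0}∪{2,4}={0,2,4}
  n12('eddaed'): parent n11 fail=7; on 'd' 7 → fail=8;  out {1}∪{2}={1,2}
  n23('eaecac'): parent n22 fail=25; on 'c' 25 → fail=26;  out {5}∪{7}={5,7}

Scan:
[0] read 'e'  n0⇒n7
[1] read 'c'  n7⇒n24
[2] read 'a'  n24⇒n25
[3] read 'c'  n25⇒n26  ** P7@[0:3]
[4] read 'e'  n26⇒n7 ·f
[5] read 'a'  n7⇒n19  ** P6@[4:5]
[6] read 'e'  n19⇒n20
[7] read 'c'  n20⇒n21
[8] read 'a'  n21⇒n22
[9] read 'c'  n22⇒n23  ** P5@[4:9],P7@[6:9]
[10] read 'a'  n23⇒n14 ·f
[11] read 'a'  n14⇒n14 ·f
[12] read 'a'  n14⇒n14 ·f
[13] read 'b'  n14⇒n15
[14] read 'd'  n15⇒n13 ·f  ** P2@[14:14]
[15] read 'a'  n13⇒n14 ·f
[16] read 'b'  n14⇒n15
[17] read 'e'  n15⇒n7 ·f
[18] read 'a'  n7⇒n19  ** P6@[17:18]
[19] read 'd'  n19⇒n18 ·f  ** P2@[19:19],P4@[18:19]
[20] read 'e'  n18⇒n7 ·f

Result: [[3,7],[5,6],[9,5],[9,7],[14,2],[18,6],[19,2],[19,4]]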